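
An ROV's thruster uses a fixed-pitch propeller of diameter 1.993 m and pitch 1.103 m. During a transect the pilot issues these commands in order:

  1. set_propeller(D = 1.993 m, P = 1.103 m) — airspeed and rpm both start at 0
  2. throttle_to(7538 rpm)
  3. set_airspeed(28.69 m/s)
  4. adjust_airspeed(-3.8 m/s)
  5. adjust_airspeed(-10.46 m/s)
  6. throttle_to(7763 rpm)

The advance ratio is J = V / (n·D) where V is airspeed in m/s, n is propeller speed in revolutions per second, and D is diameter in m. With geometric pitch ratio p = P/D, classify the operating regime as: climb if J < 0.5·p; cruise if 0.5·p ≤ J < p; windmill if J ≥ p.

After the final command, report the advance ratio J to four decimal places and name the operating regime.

set_propeller: D = 1.993 m, P = 1.103 m (p = P/D = 0.553437); state ← (V=0, rpm=0)
throttle_to(7538): rpm ← 7538
set_airspeed(28.69): V ← 28.69 m/s
adjust_airspeed(-3.8): V ← 28.69 -3.8 = 24.89 m/s
adjust_airspeed(-10.46): V ← 24.89 -10.46 = 14.43 m/s
throttle_to(7763): rpm ← 7763
final state: V = 14.43 m/s, rpm = 7763 → n = rpm/60 = 129.383333 rev/s
J = V / (n·D) = 14.43 / (129.383333 × 1.993) = 0.055960
regime bands: climb J<0.2767 | cruise [0.2767, 0.5534) | windmill J≥0.5534
J = 0.0560 → climb

J = 0.0560, regime = climb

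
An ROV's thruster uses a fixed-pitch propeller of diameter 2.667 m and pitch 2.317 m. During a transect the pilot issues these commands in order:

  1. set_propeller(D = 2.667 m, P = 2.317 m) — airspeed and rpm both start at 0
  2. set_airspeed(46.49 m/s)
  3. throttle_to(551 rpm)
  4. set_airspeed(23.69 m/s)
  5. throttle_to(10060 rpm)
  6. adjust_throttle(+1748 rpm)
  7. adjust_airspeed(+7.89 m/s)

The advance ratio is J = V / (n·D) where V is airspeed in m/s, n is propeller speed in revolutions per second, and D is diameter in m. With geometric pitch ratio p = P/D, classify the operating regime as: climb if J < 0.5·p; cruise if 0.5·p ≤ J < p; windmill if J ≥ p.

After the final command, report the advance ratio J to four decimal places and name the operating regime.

J = 0.0602, regime = climb

set_propeller: D = 2.667 m, P = 2.317 m (p = P/D = 0.868766); state ← (V=0, rpm=0)
set_airspeed(46.49): V ← 46.49 m/s
throttle_to(551): rpm ← 551
set_airspeed(23.69): V ← 23.69 m/s
throttle_to(10060): rpm ← 10060
adjust_throttle(+1748): rpm ← 10060 +1748 = 11808
adjust_airspeed(+7.89): V ← 23.69 +7.89 = 31.58 m/s
final state: V = 31.58 m/s, rpm = 11808 → n = rpm/60 = 196.800000 rev/s
J = V / (n·D) = 31.58 / (196.800000 × 2.667) = 0.060168
regime bands: climb J<0.4344 | cruise [0.4344, 0.8688) | windmill J≥0.8688
J = 0.0602 → climb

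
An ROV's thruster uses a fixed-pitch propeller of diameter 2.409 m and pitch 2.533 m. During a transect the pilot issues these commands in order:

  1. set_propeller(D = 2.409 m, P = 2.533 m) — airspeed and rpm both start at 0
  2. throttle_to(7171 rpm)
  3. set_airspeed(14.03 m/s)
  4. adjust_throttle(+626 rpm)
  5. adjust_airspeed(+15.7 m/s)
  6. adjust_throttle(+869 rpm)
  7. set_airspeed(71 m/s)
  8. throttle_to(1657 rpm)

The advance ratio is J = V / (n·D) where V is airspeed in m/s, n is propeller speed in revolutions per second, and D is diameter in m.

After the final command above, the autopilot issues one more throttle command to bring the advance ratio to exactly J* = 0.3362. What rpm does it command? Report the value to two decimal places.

rpm = 5259.87

set_propeller: D = 2.409 m, P = 2.533 m (p = P/D = 1.051474); state ← (V=0, rpm=0)
throttle_to(7171): rpm ← 7171
set_airspeed(14.03): V ← 14.03 m/s
adjust_throttle(+626): rpm ← 7171 +626 = 7797
adjust_airspeed(+15.7): V ← 14.03 +15.7 = 29.73 m/s
adjust_throttle(+869): rpm ← 7797 +869 = 8666
set_airspeed(71): V ← 71 m/s
throttle_to(1657): rpm ← 1657
final state: V = 71 m/s, rpm = 1657 → n = rpm/60 = 27.616667 rev/s
target J* = 0.3362; solve J* = V/(n·D) for n: n = V/(J*·D) = 71/(0.3362 × 2.409) = 87.664516 rev/s
rpm = 60·n = 5259.870963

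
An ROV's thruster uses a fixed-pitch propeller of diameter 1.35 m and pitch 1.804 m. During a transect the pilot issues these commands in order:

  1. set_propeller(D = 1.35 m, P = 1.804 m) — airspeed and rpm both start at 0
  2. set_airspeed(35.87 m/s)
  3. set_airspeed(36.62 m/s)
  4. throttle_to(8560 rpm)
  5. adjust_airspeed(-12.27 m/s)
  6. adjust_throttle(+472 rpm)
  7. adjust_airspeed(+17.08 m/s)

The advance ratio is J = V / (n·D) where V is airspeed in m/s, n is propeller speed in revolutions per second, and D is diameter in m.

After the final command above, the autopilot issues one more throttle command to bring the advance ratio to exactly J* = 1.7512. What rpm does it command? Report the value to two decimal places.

rpm = 1051.47

set_propeller: D = 1.35 m, P = 1.804 m (p = P/D = 1.336296); state ← (V=0, rpm=0)
set_airspeed(35.87): V ← 35.87 m/s
set_airspeed(36.62): V ← 36.62 m/s
throttle_to(8560): rpm ← 8560
adjust_airspeed(-12.27): V ← 36.62 -12.27 = 24.35 m/s
adjust_throttle(+472): rpm ← 8560 +472 = 9032
adjust_airspeed(+17.08): V ← 24.35 +17.08 = 41.43 m/s
final state: V = 41.43 m/s, rpm = 9032 → n = rpm/60 = 150.533333 rev/s
target J* = 1.7512; solve J* = V/(n·D) for n: n = V/(J*·D) = 41.43/(1.7512 × 1.35) = 17.524491 rev/s
rpm = 60·n = 1051.469469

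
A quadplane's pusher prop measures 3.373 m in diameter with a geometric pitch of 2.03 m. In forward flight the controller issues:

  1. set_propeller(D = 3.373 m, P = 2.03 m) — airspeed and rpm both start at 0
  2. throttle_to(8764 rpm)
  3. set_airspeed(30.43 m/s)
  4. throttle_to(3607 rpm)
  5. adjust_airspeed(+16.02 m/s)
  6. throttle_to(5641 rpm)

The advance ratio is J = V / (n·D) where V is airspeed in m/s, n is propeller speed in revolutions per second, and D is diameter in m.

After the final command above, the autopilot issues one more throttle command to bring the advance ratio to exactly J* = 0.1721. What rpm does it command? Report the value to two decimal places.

set_propeller: D = 3.373 m, P = 2.03 m (p = P/D = 0.601838); state ← (V=0, rpm=0)
throttle_to(8764): rpm ← 8764
set_airspeed(30.43): V ← 30.43 m/s
throttle_to(3607): rpm ← 3607
adjust_airspeed(+16.02): V ← 30.43 +16.02 = 46.45 m/s
throttle_to(5641): rpm ← 5641
final state: V = 46.45 m/s, rpm = 5641 → n = rpm/60 = 94.016667 rev/s
target J* = 0.1721; solve J* = V/(n·D) for n: n = V/(J*·D) = 46.45/(0.1721 × 3.373) = 80.018150 rev/s
rpm = 60·n = 4801.089005

rpm = 4801.09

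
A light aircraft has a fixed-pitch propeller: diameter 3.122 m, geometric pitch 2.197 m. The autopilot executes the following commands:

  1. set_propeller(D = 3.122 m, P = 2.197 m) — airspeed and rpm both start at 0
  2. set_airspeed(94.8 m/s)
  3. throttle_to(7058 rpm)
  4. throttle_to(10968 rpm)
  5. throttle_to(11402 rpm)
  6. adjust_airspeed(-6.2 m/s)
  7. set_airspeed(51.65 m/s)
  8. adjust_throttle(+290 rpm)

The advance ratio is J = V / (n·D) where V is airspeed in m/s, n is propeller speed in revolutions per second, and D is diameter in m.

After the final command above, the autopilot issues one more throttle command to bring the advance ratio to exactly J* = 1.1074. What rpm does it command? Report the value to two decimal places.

rpm = 896.36

set_propeller: D = 3.122 m, P = 2.197 m (p = P/D = 0.703716); state ← (V=0, rpm=0)
set_airspeed(94.8): V ← 94.8 m/s
throttle_to(7058): rpm ← 7058
throttle_to(10968): rpm ← 10968
throttle_to(11402): rpm ← 11402
adjust_airspeed(-6.2): V ← 94.8 -6.2 = 88.6 m/s
set_airspeed(51.65): V ← 51.65 m/s
adjust_throttle(+290): rpm ← 11402 +290 = 11692
final state: V = 51.65 m/s, rpm = 11692 → n = rpm/60 = 194.866667 rev/s
target J* = 1.1074; solve J* = V/(n·D) for n: n = V/(J*·D) = 51.65/(1.1074 × 3.122) = 14.939391 rev/s
rpm = 60·n = 896.363489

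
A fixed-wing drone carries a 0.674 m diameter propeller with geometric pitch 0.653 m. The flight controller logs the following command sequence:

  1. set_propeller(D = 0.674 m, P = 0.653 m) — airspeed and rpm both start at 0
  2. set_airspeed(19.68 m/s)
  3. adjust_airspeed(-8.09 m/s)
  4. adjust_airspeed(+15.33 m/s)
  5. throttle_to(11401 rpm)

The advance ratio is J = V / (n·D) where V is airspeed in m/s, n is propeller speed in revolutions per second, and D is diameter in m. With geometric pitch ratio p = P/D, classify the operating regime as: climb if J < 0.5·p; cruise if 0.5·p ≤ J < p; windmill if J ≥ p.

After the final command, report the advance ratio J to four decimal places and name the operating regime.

J = 0.2102, regime = climb

set_propeller: D = 0.674 m, P = 0.653 m (p = P/D = 0.968843); state ← (V=0, rpm=0)
set_airspeed(19.68): V ← 19.68 m/s
adjust_airspeed(-8.09): V ← 19.68 -8.09 = 11.59 m/s
adjust_airspeed(+15.33): V ← 11.59 +15.33 = 26.92 m/s
throttle_to(11401): rpm ← 11401
final state: V = 26.92 m/s, rpm = 11401 → n = rpm/60 = 190.016667 rev/s
J = V / (n·D) = 26.92 / (190.016667 × 0.674) = 0.210196
regime bands: climb J<0.4844 | cruise [0.4844, 0.9688) | windmill J≥0.9688
J = 0.2102 → climb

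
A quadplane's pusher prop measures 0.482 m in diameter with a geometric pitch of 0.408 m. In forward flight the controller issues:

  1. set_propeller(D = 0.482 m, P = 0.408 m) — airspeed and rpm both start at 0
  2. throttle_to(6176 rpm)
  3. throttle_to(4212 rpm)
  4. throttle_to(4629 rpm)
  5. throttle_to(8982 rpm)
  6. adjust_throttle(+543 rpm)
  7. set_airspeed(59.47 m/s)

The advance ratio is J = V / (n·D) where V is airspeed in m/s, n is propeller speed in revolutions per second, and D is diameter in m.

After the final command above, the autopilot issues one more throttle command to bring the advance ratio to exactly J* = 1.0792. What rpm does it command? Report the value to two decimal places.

rpm = 6859.62

set_propeller: D = 0.482 m, P = 0.408 m (p = P/D = 0.846473); state ← (V=0, rpm=0)
throttle_to(6176): rpm ← 6176
throttle_to(4212): rpm ← 4212
throttle_to(4629): rpm ← 4629
throttle_to(8982): rpm ← 8982
adjust_throttle(+543): rpm ← 8982 +543 = 9525
set_airspeed(59.47): V ← 59.47 m/s
final state: V = 59.47 m/s, rpm = 9525 → n = rpm/60 = 158.750000 rev/s
target J* = 1.0792; solve J* = V/(n·D) for n: n = V/(J*·D) = 59.47/(1.0792 × 0.482) = 114.327041 rev/s
rpm = 60·n = 6859.622465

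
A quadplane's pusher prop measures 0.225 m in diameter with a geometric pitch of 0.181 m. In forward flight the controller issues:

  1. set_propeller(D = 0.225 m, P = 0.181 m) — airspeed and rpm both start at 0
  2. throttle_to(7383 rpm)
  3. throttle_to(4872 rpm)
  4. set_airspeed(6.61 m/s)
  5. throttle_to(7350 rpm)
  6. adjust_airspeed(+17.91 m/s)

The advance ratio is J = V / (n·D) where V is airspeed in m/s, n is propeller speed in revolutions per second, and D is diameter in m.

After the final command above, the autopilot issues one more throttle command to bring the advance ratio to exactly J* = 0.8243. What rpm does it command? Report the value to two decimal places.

set_propeller: D = 0.225 m, P = 0.181 m (p = P/D = 0.804444); state ← (V=0, rpm=0)
throttle_to(7383): rpm ← 7383
throttle_to(4872): rpm ← 4872
set_airspeed(6.61): V ← 6.61 m/s
throttle_to(7350): rpm ← 7350
adjust_airspeed(+17.91): V ← 6.61 +17.91 = 24.52 m/s
final state: V = 24.52 m/s, rpm = 7350 → n = rpm/60 = 122.500000 rev/s
target J* = 0.8243; solve J* = V/(n·D) for n: n = V/(J*·D) = 24.52/(0.8243 × 0.225) = 132.206451 rev/s
rpm = 60·n = 7932.387076

rpm = 7932.39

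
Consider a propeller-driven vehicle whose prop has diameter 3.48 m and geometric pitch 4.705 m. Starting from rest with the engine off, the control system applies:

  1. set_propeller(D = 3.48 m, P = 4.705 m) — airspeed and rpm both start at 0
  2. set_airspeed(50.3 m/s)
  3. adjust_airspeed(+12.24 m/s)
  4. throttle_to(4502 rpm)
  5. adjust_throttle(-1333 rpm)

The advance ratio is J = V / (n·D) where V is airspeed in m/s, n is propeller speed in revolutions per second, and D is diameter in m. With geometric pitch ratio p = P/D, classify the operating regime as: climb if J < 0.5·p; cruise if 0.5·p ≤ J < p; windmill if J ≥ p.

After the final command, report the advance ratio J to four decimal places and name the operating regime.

set_propeller: D = 3.48 m, P = 4.705 m (p = P/D = 1.352011); state ← (V=0, rpm=0)
set_airspeed(50.3): V ← 50.3 m/s
adjust_airspeed(+12.24): V ← 50.3 +12.24 = 62.54 m/s
throttle_to(4502): rpm ← 4502
adjust_throttle(-1333): rpm ← 4502 -1333 = 3169
final state: V = 62.54 m/s, rpm = 3169 → n = rpm/60 = 52.816667 rev/s
J = V / (n·D) = 62.54 / (52.816667 × 3.48) = 0.340257
regime bands: climb J<0.6760 | cruise [0.6760, 1.3520) | windmill J≥1.3520
J = 0.3403 → climb

J = 0.3403, regime = climb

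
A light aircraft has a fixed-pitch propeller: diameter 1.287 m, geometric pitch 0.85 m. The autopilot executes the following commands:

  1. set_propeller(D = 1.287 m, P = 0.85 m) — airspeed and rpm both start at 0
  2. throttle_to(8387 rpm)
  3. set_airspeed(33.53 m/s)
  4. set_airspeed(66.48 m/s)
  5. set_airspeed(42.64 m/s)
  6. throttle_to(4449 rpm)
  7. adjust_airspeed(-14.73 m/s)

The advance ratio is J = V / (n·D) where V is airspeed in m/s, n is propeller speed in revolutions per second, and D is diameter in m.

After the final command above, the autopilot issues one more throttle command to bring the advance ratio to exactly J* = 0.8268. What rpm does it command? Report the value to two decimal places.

set_propeller: D = 1.287 m, P = 0.85 m (p = P/D = 0.660451); state ← (V=0, rpm=0)
throttle_to(8387): rpm ← 8387
set_airspeed(33.53): V ← 33.53 m/s
set_airspeed(66.48): V ← 66.48 m/s
set_airspeed(42.64): V ← 42.64 m/s
throttle_to(4449): rpm ← 4449
adjust_airspeed(-14.73): V ← 42.64 -14.73 = 27.91 m/s
final state: V = 27.91 m/s, rpm = 4449 → n = rpm/60 = 74.150000 rev/s
target J* = 0.8268; solve J* = V/(n·D) for n: n = V/(J*·D) = 27.91/(0.8268 × 1.287) = 26.228945 rev/s
rpm = 60·n = 1573.736697

rpm = 1573.74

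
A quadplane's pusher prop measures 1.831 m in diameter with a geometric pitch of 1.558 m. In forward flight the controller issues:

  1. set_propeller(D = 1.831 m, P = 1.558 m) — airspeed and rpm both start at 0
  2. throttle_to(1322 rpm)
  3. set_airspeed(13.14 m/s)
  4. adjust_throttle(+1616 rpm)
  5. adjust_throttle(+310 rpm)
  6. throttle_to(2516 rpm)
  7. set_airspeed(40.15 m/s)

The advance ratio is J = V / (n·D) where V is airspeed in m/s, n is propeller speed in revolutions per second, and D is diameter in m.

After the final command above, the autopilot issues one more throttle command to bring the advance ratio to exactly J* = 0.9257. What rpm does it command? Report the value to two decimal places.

rpm = 1421.28

set_propeller: D = 1.831 m, P = 1.558 m (p = P/D = 0.850901); state ← (V=0, rpm=0)
throttle_to(1322): rpm ← 1322
set_airspeed(13.14): V ← 13.14 m/s
adjust_throttle(+1616): rpm ← 1322 +1616 = 2938
adjust_throttle(+310): rpm ← 2938 +310 = 3248
throttle_to(2516): rpm ← 2516
set_airspeed(40.15): V ← 40.15 m/s
final state: V = 40.15 m/s, rpm = 2516 → n = rpm/60 = 41.933333 rev/s
target J* = 0.9257; solve J* = V/(n·D) for n: n = V/(J*·D) = 40.15/(0.9257 × 1.831) = 23.687921 rev/s
rpm = 60·n = 1421.275246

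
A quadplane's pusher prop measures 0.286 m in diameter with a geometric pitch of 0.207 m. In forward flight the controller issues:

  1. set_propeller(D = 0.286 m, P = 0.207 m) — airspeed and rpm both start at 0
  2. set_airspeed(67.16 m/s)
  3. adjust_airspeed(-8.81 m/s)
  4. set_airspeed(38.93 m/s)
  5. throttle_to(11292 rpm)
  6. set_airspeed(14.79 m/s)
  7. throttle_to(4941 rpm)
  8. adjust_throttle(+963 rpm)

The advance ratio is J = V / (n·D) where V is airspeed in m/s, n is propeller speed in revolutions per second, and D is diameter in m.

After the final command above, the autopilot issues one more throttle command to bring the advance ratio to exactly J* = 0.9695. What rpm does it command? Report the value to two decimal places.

set_propeller: D = 0.286 m, P = 0.207 m (p = P/D = 0.723776); state ← (V=0, rpm=0)
set_airspeed(67.16): V ← 67.16 m/s
adjust_airspeed(-8.81): V ← 67.16 -8.81 = 58.35 m/s
set_airspeed(38.93): V ← 38.93 m/s
throttle_to(11292): rpm ← 11292
set_airspeed(14.79): V ← 14.79 m/s
throttle_to(4941): rpm ← 4941
adjust_throttle(+963): rpm ← 4941 +963 = 5904
final state: V = 14.79 m/s, rpm = 5904 → n = rpm/60 = 98.400000 rev/s
target J* = 0.9695; solve J* = V/(n·D) for n: n = V/(J*·D) = 14.79/(0.9695 × 0.286) = 53.340162 rev/s
rpm = 60·n = 3200.409699

rpm = 3200.41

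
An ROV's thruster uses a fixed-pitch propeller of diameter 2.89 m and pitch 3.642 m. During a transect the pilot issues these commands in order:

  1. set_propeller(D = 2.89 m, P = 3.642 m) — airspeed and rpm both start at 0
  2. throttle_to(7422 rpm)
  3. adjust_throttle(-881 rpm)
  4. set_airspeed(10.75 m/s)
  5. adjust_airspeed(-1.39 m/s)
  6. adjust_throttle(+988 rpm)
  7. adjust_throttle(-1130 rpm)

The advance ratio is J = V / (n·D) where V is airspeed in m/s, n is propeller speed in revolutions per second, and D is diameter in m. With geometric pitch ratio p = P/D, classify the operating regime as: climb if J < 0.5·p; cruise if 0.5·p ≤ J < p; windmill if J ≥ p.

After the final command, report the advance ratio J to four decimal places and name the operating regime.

set_propeller: D = 2.89 m, P = 3.642 m (p = P/D = 1.260208); state ← (V=0, rpm=0)
throttle_to(7422): rpm ← 7422
adjust_throttle(-881): rpm ← 7422 -881 = 6541
set_airspeed(10.75): V ← 10.75 m/s
adjust_airspeed(-1.39): V ← 10.75 -1.39 = 9.36 m/s
adjust_throttle(+988): rpm ← 6541 +988 = 7529
adjust_throttle(-1130): rpm ← 7529 -1130 = 6399
final state: V = 9.36 m/s, rpm = 6399 → n = rpm/60 = 106.650000 rev/s
J = V / (n·D) = 9.36 / (106.650000 × 2.89) = 0.030368
regime bands: climb J<0.6301 | cruise [0.6301, 1.2602) | windmill J≥1.2602
J = 0.0304 → climb

J = 0.0304, regime = climb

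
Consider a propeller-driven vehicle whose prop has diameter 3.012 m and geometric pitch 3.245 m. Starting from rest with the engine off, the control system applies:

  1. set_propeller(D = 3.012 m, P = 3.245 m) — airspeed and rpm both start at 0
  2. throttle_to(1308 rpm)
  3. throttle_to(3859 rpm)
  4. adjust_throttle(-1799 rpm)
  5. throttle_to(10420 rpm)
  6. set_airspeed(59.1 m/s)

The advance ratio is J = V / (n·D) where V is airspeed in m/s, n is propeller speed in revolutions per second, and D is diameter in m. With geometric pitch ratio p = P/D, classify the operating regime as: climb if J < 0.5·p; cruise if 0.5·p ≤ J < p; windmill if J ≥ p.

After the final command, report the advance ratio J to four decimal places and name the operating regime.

J = 0.1130, regime = climb

set_propeller: D = 3.012 m, P = 3.245 m (p = P/D = 1.077357); state ← (V=0, rpm=0)
throttle_to(1308): rpm ← 1308
throttle_to(3859): rpm ← 3859
adjust_throttle(-1799): rpm ← 3859 -1799 = 2060
throttle_to(10420): rpm ← 10420
set_airspeed(59.1): V ← 59.1 m/s
final state: V = 59.1 m/s, rpm = 10420 → n = rpm/60 = 173.666667 rev/s
J = V / (n·D) = 59.1 / (173.666667 × 3.012) = 0.112984
regime bands: climb J<0.5387 | cruise [0.5387, 1.0774) | windmill J≥1.0774
J = 0.1130 → climb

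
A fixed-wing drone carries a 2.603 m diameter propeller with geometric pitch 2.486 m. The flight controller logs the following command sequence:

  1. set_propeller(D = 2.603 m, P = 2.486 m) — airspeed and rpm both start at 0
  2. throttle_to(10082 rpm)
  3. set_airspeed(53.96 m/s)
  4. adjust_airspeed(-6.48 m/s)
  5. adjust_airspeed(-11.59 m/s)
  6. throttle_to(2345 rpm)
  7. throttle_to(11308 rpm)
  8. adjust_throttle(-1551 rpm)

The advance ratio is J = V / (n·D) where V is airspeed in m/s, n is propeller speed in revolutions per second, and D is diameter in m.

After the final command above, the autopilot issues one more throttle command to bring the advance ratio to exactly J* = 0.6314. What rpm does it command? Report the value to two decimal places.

set_propeller: D = 2.603 m, P = 2.486 m (p = P/D = 0.955052); state ← (V=0, rpm=0)
throttle_to(10082): rpm ← 10082
set_airspeed(53.96): V ← 53.96 m/s
adjust_airspeed(-6.48): V ← 53.96 -6.48 = 47.48 m/s
adjust_airspeed(-11.59): V ← 47.48 -11.59 = 35.89 m/s
throttle_to(2345): rpm ← 2345
throttle_to(11308): rpm ← 11308
adjust_throttle(-1551): rpm ← 11308 -1551 = 9757
final state: V = 35.89 m/s, rpm = 9757 → n = rpm/60 = 162.616667 rev/s
target J* = 0.6314; solve J* = V/(n·D) for n: n = V/(J*·D) = 35.89/(0.6314 × 2.603) = 21.837087 rev/s
rpm = 60·n = 1310.225245

rpm = 1310.23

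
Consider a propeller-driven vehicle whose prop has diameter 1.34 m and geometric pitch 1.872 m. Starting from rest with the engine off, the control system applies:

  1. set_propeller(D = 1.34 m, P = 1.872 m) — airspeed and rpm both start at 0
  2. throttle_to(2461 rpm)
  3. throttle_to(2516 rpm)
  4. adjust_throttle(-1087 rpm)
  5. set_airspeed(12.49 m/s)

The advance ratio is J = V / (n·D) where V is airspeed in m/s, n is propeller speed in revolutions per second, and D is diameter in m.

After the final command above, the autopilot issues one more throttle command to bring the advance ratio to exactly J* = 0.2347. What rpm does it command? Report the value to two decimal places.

rpm = 2382.85

set_propeller: D = 1.34 m, P = 1.872 m (p = P/D = 1.397015); state ← (V=0, rpm=0)
throttle_to(2461): rpm ← 2461
throttle_to(2516): rpm ← 2516
adjust_throttle(-1087): rpm ← 2516 -1087 = 1429
set_airspeed(12.49): V ← 12.49 m/s
final state: V = 12.49 m/s, rpm = 1429 → n = rpm/60 = 23.816667 rev/s
target J* = 0.2347; solve J* = V/(n·D) for n: n = V/(J*·D) = 12.49/(0.2347 × 1.34) = 39.714084 rev/s
rpm = 60·n = 2382.845042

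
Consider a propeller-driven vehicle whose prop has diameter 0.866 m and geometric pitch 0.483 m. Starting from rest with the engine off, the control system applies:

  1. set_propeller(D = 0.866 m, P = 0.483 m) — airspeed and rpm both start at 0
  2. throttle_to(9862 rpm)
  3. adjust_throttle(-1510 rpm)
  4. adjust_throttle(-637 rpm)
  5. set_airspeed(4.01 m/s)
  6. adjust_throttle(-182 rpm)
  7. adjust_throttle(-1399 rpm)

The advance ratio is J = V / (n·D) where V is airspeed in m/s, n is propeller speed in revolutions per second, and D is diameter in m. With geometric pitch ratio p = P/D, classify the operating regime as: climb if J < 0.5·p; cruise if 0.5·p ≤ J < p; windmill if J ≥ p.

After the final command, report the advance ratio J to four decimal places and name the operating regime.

J = 0.0453, regime = climb

set_propeller: D = 0.866 m, P = 0.483 m (p = P/D = 0.557737); state ← (V=0, rpm=0)
throttle_to(9862): rpm ← 9862
adjust_throttle(-1510): rpm ← 9862 -1510 = 8352
adjust_throttle(-637): rpm ← 8352 -637 = 7715
set_airspeed(4.01): V ← 4.01 m/s
adjust_throttle(-182): rpm ← 7715 -182 = 7533
adjust_throttle(-1399): rpm ← 7533 -1399 = 6134
final state: V = 4.01 m/s, rpm = 6134 → n = rpm/60 = 102.233333 rev/s
J = V / (n·D) = 4.01 / (102.233333 × 0.866) = 0.045293
regime bands: climb J<0.2789 | cruise [0.2789, 0.5577) | windmill J≥0.5577
J = 0.0453 → climb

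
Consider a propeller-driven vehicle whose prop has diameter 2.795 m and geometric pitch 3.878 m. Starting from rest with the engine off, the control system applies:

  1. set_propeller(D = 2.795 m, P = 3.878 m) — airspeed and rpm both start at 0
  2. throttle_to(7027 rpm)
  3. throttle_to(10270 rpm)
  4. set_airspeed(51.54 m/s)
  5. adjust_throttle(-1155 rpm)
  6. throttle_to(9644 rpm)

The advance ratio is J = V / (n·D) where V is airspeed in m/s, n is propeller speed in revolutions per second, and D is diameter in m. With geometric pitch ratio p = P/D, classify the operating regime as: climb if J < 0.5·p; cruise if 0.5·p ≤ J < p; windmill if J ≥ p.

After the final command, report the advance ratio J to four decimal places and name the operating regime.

set_propeller: D = 2.795 m, P = 3.878 m (p = P/D = 1.387478); state ← (V=0, rpm=0)
throttle_to(7027): rpm ← 7027
throttle_to(10270): rpm ← 10270
set_airspeed(51.54): V ← 51.54 m/s
adjust_throttle(-1155): rpm ← 10270 -1155 = 9115
throttle_to(9644): rpm ← 9644
final state: V = 51.54 m/s, rpm = 9644 → n = rpm/60 = 160.733333 rev/s
J = V / (n·D) = 51.54 / (160.733333 × 2.795) = 0.114725
regime bands: climb J<0.6937 | cruise [0.6937, 1.3875) | windmill J≥1.3875
J = 0.1147 → climb

J = 0.1147, regime = climb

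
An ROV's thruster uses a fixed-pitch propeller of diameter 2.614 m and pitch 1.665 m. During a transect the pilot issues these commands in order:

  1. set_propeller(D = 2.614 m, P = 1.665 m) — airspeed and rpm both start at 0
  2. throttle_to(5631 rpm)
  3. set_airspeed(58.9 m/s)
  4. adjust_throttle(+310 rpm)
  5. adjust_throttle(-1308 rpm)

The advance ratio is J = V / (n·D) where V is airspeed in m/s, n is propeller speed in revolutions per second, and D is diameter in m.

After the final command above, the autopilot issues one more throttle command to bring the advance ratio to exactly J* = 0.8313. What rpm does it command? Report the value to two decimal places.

rpm = 1626.31

set_propeller: D = 2.614 m, P = 1.665 m (p = P/D = 0.636955); state ← (V=0, rpm=0)
throttle_to(5631): rpm ← 5631
set_airspeed(58.9): V ← 58.9 m/s
adjust_throttle(+310): rpm ← 5631 +310 = 5941
adjust_throttle(-1308): rpm ← 5941 -1308 = 4633
final state: V = 58.9 m/s, rpm = 4633 → n = rpm/60 = 77.216667 rev/s
target J* = 0.8313; solve J* = V/(n·D) for n: n = V/(J*·D) = 58.9/(0.8313 × 2.614) = 27.105157 rev/s
rpm = 60·n = 1626.309434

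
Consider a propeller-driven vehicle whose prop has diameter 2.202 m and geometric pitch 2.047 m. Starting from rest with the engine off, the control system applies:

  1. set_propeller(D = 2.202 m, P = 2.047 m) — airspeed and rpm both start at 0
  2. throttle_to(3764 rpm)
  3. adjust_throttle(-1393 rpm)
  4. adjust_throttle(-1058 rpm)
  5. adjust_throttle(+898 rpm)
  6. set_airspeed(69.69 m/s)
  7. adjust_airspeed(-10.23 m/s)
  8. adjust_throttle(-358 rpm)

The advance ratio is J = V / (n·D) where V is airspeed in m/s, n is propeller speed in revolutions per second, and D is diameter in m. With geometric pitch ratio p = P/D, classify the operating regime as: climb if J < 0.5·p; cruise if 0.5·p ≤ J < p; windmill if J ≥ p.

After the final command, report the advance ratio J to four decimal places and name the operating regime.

J = 0.8743, regime = cruise

set_propeller: D = 2.202 m, P = 2.047 m (p = P/D = 0.929609); state ← (V=0, rpm=0)
throttle_to(3764): rpm ← 3764
adjust_throttle(-1393): rpm ← 3764 -1393 = 2371
adjust_throttle(-1058): rpm ← 2371 -1058 = 1313
adjust_throttle(+898): rpm ← 1313 +898 = 2211
set_airspeed(69.69): V ← 69.69 m/s
adjust_airspeed(-10.23): V ← 69.69 -10.23 = 59.46 m/s
adjust_throttle(-358): rpm ← 2211 -358 = 1853
final state: V = 59.46 m/s, rpm = 1853 → n = rpm/60 = 30.883333 rev/s
J = V / (n·D) = 59.46 / (30.883333 × 2.202) = 0.874346
regime bands: climb J<0.4648 | cruise [0.4648, 0.9296) | windmill J≥0.9296
J = 0.8743 → cruise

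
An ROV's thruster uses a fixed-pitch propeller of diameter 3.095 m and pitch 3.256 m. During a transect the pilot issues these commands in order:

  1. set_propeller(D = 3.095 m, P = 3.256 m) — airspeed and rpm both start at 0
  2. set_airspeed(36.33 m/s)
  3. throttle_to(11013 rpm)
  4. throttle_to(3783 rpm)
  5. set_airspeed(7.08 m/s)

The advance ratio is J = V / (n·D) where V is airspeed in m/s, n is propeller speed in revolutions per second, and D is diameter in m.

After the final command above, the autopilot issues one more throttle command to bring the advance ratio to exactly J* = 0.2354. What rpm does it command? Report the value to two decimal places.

rpm = 583.07

set_propeller: D = 3.095 m, P = 3.256 m (p = P/D = 1.052019); state ← (V=0, rpm=0)
set_airspeed(36.33): V ← 36.33 m/s
throttle_to(11013): rpm ← 11013
throttle_to(3783): rpm ← 3783
set_airspeed(7.08): V ← 7.08 m/s
final state: V = 7.08 m/s, rpm = 3783 → n = rpm/60 = 63.050000 rev/s
target J* = 0.2354; solve J* = V/(n·D) for n: n = V/(J*·D) = 7.08/(0.2354 × 3.095) = 9.717759 rev/s
rpm = 60·n = 583.065569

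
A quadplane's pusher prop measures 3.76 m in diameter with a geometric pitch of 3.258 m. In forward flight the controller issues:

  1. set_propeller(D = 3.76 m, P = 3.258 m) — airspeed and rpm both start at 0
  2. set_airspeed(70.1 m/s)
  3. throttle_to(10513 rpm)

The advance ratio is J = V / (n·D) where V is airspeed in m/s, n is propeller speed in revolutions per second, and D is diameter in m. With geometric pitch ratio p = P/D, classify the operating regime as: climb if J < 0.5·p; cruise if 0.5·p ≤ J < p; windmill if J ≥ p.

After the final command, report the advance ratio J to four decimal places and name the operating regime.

set_propeller: D = 3.76 m, P = 3.258 m (p = P/D = 0.866489); state ← (V=0, rpm=0)
set_airspeed(70.1): V ← 70.1 m/s
throttle_to(10513): rpm ← 10513
final state: V = 70.1 m/s, rpm = 10513 → n = rpm/60 = 175.216667 rev/s
J = V / (n·D) = 70.1 / (175.216667 × 3.76) = 0.106403
regime bands: climb J<0.4332 | cruise [0.4332, 0.8665) | windmill J≥0.8665
J = 0.1064 → climb

J = 0.1064, regime = climb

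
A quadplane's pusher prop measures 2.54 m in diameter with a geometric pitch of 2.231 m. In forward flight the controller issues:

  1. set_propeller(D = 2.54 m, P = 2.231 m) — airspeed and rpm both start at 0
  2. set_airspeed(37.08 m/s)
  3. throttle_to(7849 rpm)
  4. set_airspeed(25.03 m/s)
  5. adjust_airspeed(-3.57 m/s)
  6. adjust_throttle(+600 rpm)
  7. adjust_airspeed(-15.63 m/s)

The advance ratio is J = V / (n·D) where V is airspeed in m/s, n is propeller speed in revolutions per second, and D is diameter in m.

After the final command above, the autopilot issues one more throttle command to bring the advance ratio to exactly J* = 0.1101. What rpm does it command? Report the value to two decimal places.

set_propeller: D = 2.54 m, P = 2.231 m (p = P/D = 0.878346); state ← (V=0, rpm=0)
set_airspeed(37.08): V ← 37.08 m/s
throttle_to(7849): rpm ← 7849
set_airspeed(25.03): V ← 25.03 m/s
adjust_airspeed(-3.57): V ← 25.03 -3.57 = 21.46 m/s
adjust_throttle(+600): rpm ← 7849 +600 = 8449
adjust_airspeed(-15.63): V ← 21.46 -15.63 = 5.83 m/s
final state: V = 5.83 m/s, rpm = 8449 → n = rpm/60 = 140.816667 rev/s
target J* = 0.1101; solve J* = V/(n·D) for n: n = V/(J*·D) = 5.83/(0.1101 × 2.54) = 20.847190 rev/s
rpm = 60·n = 1250.831384

rpm = 1250.83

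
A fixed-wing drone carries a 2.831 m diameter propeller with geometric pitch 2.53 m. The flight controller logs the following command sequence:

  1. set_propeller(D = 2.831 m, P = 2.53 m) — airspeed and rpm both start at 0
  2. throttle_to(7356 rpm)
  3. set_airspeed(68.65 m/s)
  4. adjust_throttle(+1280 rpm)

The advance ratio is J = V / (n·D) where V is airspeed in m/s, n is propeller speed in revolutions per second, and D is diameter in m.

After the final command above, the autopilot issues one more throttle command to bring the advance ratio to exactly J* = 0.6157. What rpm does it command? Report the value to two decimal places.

rpm = 2363.10

set_propeller: D = 2.831 m, P = 2.53 m (p = P/D = 0.893677); state ← (V=0, rpm=0)
throttle_to(7356): rpm ← 7356
set_airspeed(68.65): V ← 68.65 m/s
adjust_throttle(+1280): rpm ← 7356 +1280 = 8636
final state: V = 68.65 m/s, rpm = 8636 → n = rpm/60 = 143.933333 rev/s
target J* = 0.6157; solve J* = V/(n·D) for n: n = V/(J*·D) = 68.65/(0.6157 × 2.831) = 39.385061 rev/s
rpm = 60·n = 2363.103639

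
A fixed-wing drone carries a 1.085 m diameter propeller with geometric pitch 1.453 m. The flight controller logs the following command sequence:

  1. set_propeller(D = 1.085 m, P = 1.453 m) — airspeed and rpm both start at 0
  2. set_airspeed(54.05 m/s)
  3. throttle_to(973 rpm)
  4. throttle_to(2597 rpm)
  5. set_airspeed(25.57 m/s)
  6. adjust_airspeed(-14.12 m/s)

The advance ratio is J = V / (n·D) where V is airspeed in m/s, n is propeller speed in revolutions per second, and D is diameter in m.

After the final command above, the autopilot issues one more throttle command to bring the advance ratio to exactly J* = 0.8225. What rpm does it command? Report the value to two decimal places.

set_propeller: D = 1.085 m, P = 1.453 m (p = P/D = 1.339171); state ← (V=0, rpm=0)
set_airspeed(54.05): V ← 54.05 m/s
throttle_to(973): rpm ← 973
throttle_to(2597): rpm ← 2597
set_airspeed(25.57): V ← 25.57 m/s
adjust_airspeed(-14.12): V ← 25.57 -14.12 = 11.45 m/s
final state: V = 11.45 m/s, rpm = 2597 → n = rpm/60 = 43.283333 rev/s
target J* = 0.8225; solve J* = V/(n·D) for n: n = V/(J*·D) = 11.45/(0.8225 × 1.085) = 12.830390 rev/s
rpm = 60·n = 769.823372

rpm = 769.82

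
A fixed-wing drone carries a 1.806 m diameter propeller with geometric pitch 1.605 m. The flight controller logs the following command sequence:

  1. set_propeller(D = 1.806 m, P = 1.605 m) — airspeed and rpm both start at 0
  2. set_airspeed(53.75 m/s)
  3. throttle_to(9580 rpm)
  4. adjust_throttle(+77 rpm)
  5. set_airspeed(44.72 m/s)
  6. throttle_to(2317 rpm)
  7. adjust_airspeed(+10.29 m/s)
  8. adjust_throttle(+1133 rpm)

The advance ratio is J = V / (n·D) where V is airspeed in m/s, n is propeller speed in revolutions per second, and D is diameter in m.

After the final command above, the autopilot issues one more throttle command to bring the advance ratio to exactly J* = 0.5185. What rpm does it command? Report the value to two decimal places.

rpm = 3524.73

set_propeller: D = 1.806 m, P = 1.605 m (p = P/D = 0.888704); state ← (V=0, rpm=0)
set_airspeed(53.75): V ← 53.75 m/s
throttle_to(9580): rpm ← 9580
adjust_throttle(+77): rpm ← 9580 +77 = 9657
set_airspeed(44.72): V ← 44.72 m/s
throttle_to(2317): rpm ← 2317
adjust_airspeed(+10.29): V ← 44.72 +10.29 = 55.01 m/s
adjust_throttle(+1133): rpm ← 2317 +1133 = 3450
final state: V = 55.01 m/s, rpm = 3450 → n = rpm/60 = 57.500000 rev/s
target J* = 0.5185; solve J* = V/(n·D) for n: n = V/(J*·D) = 55.01/(0.5185 × 1.806) = 58.745572 rev/s
rpm = 60·n = 3524.734331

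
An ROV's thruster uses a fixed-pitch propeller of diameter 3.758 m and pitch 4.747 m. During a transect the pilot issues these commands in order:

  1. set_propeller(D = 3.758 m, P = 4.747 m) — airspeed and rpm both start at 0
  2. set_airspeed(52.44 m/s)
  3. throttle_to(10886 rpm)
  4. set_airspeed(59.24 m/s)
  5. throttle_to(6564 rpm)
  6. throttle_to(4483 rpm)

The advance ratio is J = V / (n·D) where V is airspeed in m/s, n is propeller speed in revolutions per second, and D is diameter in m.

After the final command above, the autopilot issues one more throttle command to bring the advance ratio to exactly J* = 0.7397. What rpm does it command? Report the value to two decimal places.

set_propeller: D = 3.758 m, P = 4.747 m (p = P/D = 1.263172); state ← (V=0, rpm=0)
set_airspeed(52.44): V ← 52.44 m/s
throttle_to(10886): rpm ← 10886
set_airspeed(59.24): V ← 59.24 m/s
throttle_to(6564): rpm ← 6564
throttle_to(4483): rpm ← 4483
final state: V = 59.24 m/s, rpm = 4483 → n = rpm/60 = 74.716667 rev/s
target J* = 0.7397; solve J* = V/(n·D) for n: n = V/(J*·D) = 59.24/(0.7397 × 3.758) = 21.310942 rev/s
rpm = 60·n = 1278.656544

rpm = 1278.66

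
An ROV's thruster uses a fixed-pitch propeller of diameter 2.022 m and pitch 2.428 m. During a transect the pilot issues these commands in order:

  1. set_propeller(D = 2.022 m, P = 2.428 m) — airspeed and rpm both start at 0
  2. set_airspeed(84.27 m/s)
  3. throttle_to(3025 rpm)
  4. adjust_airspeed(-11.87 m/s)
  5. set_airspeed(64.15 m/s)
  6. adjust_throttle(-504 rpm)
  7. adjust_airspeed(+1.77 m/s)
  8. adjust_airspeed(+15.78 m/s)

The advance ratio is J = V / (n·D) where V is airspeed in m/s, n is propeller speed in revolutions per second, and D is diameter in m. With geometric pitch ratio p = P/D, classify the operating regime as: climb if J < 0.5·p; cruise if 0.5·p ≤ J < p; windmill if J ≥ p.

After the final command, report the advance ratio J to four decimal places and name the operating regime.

set_propeller: D = 2.022 m, P = 2.428 m (p = P/D = 1.200791); state ← (V=0, rpm=0)
set_airspeed(84.27): V ← 84.27 m/s
throttle_to(3025): rpm ← 3025
adjust_airspeed(-11.87): V ← 84.27 -11.87 = 72.4 m/s
set_airspeed(64.15): V ← 64.15 m/s
adjust_throttle(-504): rpm ← 3025 -504 = 2521
adjust_airspeed(+1.77): V ← 64.15 +1.77 = 65.92 m/s
adjust_airspeed(+15.78): V ← 65.92 +15.78 = 81.7 m/s
final state: V = 81.7 m/s, rpm = 2521 → n = rpm/60 = 42.016667 rev/s
J = V / (n·D) = 81.7 / (42.016667 × 2.022) = 0.961655
regime bands: climb J<0.6004 | cruise [0.6004, 1.2008) | windmill J≥1.2008
J = 0.9617 → cruise

J = 0.9617, regime = cruise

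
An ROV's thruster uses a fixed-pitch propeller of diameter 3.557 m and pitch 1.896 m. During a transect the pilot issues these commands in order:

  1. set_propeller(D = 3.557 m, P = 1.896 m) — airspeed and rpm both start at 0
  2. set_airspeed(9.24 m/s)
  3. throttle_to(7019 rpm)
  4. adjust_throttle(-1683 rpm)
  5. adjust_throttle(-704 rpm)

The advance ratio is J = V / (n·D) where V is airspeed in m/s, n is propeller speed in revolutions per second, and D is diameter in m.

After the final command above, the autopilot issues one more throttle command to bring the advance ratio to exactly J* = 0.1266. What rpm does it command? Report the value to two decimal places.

set_propeller: D = 3.557 m, P = 1.896 m (p = P/D = 0.533033); state ← (V=0, rpm=0)
set_airspeed(9.24): V ← 9.24 m/s
throttle_to(7019): rpm ← 7019
adjust_throttle(-1683): rpm ← 7019 -1683 = 5336
adjust_throttle(-704): rpm ← 5336 -704 = 4632
final state: V = 9.24 m/s, rpm = 4632 → n = rpm/60 = 77.200000 rev/s
target J* = 0.1266; solve J* = V/(n·D) for n: n = V/(J*·D) = 9.24/(0.1266 × 3.557) = 20.518915 rev/s
rpm = 60·n = 1231.134923

rpm = 1231.13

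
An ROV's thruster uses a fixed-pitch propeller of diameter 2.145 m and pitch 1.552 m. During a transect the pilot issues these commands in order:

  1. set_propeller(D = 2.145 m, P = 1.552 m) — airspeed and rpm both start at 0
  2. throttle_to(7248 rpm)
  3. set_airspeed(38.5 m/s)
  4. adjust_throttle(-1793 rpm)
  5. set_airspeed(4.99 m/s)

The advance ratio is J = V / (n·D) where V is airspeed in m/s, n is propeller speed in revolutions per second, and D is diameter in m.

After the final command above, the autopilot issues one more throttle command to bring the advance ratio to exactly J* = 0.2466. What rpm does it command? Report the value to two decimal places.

rpm = 566.02

set_propeller: D = 2.145 m, P = 1.552 m (p = P/D = 0.723543); state ← (V=0, rpm=0)
throttle_to(7248): rpm ← 7248
set_airspeed(38.5): V ← 38.5 m/s
adjust_throttle(-1793): rpm ← 7248 -1793 = 5455
set_airspeed(4.99): V ← 4.99 m/s
final state: V = 4.99 m/s, rpm = 5455 → n = rpm/60 = 90.916667 rev/s
target J* = 0.2466; solve J* = V/(n·D) for n: n = V/(J*·D) = 4.99/(0.2466 × 2.145) = 9.433659 rev/s
rpm = 60·n = 566.019544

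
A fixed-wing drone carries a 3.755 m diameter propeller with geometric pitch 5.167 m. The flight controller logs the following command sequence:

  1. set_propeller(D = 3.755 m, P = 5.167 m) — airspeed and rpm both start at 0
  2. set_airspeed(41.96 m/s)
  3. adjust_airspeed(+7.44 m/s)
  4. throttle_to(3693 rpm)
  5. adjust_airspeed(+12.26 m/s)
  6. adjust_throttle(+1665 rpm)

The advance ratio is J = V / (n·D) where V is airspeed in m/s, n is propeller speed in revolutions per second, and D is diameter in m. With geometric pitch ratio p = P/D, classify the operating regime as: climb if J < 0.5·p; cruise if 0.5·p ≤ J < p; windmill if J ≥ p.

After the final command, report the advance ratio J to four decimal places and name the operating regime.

set_propeller: D = 3.755 m, P = 5.167 m (p = P/D = 1.376032); state ← (V=0, rpm=0)
set_airspeed(41.96): V ← 41.96 m/s
adjust_airspeed(+7.44): V ← 41.96 +7.44 = 49.4 m/s
throttle_to(3693): rpm ← 3693
adjust_airspeed(+12.26): V ← 49.4 +12.26 = 61.66 m/s
adjust_throttle(+1665): rpm ← 3693 +1665 = 5358
final state: V = 61.66 m/s, rpm = 5358 → n = rpm/60 = 89.300000 rev/s
J = V / (n·D) = 61.66 / (89.300000 × 3.755) = 0.183883
regime bands: climb J<0.6880 | cruise [0.6880, 1.3760) | windmill J≥1.3760
J = 0.1839 → climb

J = 0.1839, regime = climb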